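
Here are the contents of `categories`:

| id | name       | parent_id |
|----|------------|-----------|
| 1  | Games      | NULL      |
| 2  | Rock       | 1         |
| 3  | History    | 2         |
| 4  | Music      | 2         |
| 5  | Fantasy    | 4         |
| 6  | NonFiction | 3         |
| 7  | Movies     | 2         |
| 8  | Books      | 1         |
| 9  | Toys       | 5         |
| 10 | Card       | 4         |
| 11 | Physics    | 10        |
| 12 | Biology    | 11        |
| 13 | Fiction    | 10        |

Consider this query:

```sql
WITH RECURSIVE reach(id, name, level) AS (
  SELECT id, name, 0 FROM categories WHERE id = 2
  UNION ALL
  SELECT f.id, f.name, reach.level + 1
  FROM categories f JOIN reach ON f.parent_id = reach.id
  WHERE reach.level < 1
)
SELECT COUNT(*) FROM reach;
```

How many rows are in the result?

Base: id=2 (Rock) at level 0.
Iteration 1: rows with parent_id in {2} -> History (id 3, level 1), Music (id 4, level 1), Movies (id 7, level 1).
Iteration 2: level < 1 fails for all current rows; recursion stops.
Total rows emitted: 4.

4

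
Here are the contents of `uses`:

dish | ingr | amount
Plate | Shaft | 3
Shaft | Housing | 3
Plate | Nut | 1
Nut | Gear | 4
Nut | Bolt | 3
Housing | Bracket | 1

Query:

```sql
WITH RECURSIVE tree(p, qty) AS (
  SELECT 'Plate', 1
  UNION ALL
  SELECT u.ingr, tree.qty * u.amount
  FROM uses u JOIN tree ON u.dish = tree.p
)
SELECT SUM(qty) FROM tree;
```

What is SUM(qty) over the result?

30

Base: (Plate, qty=1).
Iteration 1: components of {Plate} -> Nut = 1*1 = 1, Shaft = 1*3 = 3.
Iteration 2: components of {Nut,Shaft} -> Bolt = 1*3 = 3, Gear = 1*4 = 4, Housing = 3*3 = 9.
Iteration 3: components of {Bolt,Gear,Housing} -> Bracket = 9*1 = 9.
Iteration 4: no further components; recursion stops.
SUM(qty) = 1 + 3 + 1 + 9 + 4 + 3 + 9 = 30.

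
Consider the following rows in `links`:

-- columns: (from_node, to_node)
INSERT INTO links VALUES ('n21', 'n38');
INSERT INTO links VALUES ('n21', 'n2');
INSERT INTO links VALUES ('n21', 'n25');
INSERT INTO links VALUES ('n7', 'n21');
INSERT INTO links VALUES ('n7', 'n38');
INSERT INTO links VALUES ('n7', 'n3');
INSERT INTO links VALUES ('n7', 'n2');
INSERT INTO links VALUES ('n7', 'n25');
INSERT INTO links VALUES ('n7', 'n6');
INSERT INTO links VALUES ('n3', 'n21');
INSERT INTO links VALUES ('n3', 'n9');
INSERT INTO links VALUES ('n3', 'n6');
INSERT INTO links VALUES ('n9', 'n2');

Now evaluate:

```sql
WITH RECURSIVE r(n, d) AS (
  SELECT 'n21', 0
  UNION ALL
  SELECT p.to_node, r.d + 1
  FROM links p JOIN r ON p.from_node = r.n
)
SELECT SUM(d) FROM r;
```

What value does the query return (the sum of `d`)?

Base: (n21, d=0).
Iteration 1: edges from {n21} -> (n2, d=1), (n25, d=1), (n38, d=1).
Iteration 2: no outgoing edges from {n2,n25,n38}; recursion stops.
SUM(d) = 0 + 1 + 1 + 1 = 3.

3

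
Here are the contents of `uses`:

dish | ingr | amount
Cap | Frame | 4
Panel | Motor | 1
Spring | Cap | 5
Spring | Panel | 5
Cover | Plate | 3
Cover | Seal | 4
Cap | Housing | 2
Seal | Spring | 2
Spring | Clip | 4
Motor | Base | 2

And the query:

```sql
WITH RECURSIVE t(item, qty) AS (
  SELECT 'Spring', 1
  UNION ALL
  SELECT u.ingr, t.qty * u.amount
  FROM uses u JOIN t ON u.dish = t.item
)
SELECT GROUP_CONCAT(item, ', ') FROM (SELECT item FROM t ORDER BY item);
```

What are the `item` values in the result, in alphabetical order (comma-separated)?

Base: (Spring, qty=1).
Iteration 1: components of {Spring} -> Cap = 1*5 = 5, Clip = 1*4 = 4, Panel = 1*5 = 5.
Iteration 2: components of {Cap,Clip,Panel} -> Frame = 5*4 = 20, Housing = 5*2 = 10, Motor = 5*1 = 5.
Iteration 3: components of {Frame,Housing,Motor} -> Base = 5*2 = 10.
Iteration 4: no further components; recursion stops.

Base, Cap, Clip, Frame, Housing, Motor, Panel, Spring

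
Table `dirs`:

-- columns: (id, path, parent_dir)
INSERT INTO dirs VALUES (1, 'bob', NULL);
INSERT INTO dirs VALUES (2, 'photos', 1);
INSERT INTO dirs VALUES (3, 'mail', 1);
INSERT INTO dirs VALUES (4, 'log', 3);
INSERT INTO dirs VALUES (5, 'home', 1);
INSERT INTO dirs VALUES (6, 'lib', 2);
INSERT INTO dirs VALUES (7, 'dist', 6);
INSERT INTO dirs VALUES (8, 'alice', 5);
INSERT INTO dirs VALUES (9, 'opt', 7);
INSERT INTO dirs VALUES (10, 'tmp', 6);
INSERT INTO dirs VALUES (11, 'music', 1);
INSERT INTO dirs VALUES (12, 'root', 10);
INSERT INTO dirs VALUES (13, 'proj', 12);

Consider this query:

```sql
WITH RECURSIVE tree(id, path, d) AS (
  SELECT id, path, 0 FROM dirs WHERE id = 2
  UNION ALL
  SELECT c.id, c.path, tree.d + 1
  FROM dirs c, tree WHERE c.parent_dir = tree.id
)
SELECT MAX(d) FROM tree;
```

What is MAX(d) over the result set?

Base: id=2 (photos) at d 0.
Iteration 1: rows with parent_dir in {2} -> lib (id 6, d 1).
Iteration 2: rows with parent_dir in {6} -> dist (id 7, d 2), tmp (id 10, d 2).
Iteration 3: rows with parent_dir in {7,10} -> opt (id 9, d 3), root (id 12, d 3).
Iteration 4: rows with parent_dir in {9,12} -> proj (id 13, d 4).
Iteration 5: no rows with parent_dir in {13}; recursion stops.
d values: 0, 1, 2, 2, 3, 3, 4; the maximum is 4.

4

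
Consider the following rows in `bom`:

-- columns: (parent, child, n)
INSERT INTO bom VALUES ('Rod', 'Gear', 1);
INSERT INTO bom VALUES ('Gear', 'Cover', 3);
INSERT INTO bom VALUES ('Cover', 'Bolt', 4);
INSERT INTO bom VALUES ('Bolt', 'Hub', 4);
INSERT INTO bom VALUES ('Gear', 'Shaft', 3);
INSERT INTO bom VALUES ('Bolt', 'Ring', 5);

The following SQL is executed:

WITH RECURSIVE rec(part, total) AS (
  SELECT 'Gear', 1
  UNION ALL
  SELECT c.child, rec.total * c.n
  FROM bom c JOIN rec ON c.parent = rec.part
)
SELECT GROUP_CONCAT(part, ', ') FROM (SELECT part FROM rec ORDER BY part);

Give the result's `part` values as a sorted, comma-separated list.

Bolt, Cover, Gear, Hub, Ring, Shaft

Base: (Gear, total=1).
Iteration 1: components of {Gear} -> Cover = 1*3 = 3, Shaft = 1*3 = 3.
Iteration 2: components of {Cover,Shaft} -> Bolt = 3*4 = 12.
Iteration 3: components of {Bolt} -> Hub = 12*4 = 48, Ring = 12*5 = 60.
Iteration 4: no further components; recursion stops.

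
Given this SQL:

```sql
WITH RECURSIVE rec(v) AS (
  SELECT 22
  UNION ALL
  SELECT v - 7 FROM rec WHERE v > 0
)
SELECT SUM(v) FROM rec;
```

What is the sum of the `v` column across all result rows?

40

Base: v=22.
Iteration 1: 22 > 0 holds -> v = 22 - 7 = 15.
Iteration 2: 15 > 0 holds -> v = 15 - 7 = 8.
Iteration 3: 8 > 0 holds -> v = 8 - 7 = 1.
Iteration 4: 1 > 0 holds -> v = 1 - 7 = -6.
Iteration 5: -6 > 0 fails; recursion stops.
SUM(v) = 22 + 15 + 8 + 1 + -6 = 40.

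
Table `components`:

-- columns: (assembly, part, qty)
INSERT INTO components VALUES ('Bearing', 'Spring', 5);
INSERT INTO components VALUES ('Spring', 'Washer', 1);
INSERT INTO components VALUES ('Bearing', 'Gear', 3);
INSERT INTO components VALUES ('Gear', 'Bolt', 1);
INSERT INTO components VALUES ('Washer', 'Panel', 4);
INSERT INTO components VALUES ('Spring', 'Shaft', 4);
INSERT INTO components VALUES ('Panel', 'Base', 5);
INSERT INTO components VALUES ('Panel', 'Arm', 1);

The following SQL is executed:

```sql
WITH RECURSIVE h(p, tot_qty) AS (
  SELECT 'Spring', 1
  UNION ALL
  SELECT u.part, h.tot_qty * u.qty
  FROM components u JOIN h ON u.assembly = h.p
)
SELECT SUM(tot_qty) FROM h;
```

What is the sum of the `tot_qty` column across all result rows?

34

Base: (Spring, tot_qty=1).
Iteration 1: components of {Spring} -> Shaft = 1*4 = 4, Washer = 1*1 = 1.
Iteration 2: components of {Shaft,Washer} -> Panel = 1*4 = 4.
Iteration 3: components of {Panel} -> Arm = 4*1 = 4, Base = 4*5 = 20.
Iteration 4: no further components; recursion stops.
SUM(tot_qty) = 1 + 1 + 4 + 4 + 20 + 4 = 34.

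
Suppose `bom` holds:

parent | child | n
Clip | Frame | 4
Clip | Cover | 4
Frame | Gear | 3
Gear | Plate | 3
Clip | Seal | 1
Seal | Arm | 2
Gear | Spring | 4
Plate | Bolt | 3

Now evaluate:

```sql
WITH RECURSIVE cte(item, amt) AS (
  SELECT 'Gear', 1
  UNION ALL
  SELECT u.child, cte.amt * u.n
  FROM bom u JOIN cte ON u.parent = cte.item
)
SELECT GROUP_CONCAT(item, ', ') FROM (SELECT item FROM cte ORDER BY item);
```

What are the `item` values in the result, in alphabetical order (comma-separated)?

Base: (Gear, amt=1).
Iteration 1: components of {Gear} -> Plate = 1*3 = 3, Spring = 1*4 = 4.
Iteration 2: components of {Plate,Spring} -> Bolt = 3*3 = 9.
Iteration 3: no further components; recursion stops.

Bolt, Gear, Plate, Spring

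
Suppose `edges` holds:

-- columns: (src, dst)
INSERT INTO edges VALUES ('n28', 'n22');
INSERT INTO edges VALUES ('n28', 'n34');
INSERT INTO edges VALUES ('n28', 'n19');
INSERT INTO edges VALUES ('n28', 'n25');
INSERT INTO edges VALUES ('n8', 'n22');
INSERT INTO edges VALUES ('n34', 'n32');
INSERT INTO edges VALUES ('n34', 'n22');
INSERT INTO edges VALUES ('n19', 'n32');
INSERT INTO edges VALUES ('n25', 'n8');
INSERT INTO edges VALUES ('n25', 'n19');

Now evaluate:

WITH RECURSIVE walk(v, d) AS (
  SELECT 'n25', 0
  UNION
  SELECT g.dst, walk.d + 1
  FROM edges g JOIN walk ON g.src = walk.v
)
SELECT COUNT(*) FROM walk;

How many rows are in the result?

Base: (n25, d=0).
Iteration 1: edges from {n25} -> (n19, d=1), (n8, d=1).
Iteration 2: edges from {n19,n8} -> (n22, d=2), (n32, d=2).
Iteration 3: no outgoing edges from {n22,n32}; recursion stops.
Total rows emitted: 5.

5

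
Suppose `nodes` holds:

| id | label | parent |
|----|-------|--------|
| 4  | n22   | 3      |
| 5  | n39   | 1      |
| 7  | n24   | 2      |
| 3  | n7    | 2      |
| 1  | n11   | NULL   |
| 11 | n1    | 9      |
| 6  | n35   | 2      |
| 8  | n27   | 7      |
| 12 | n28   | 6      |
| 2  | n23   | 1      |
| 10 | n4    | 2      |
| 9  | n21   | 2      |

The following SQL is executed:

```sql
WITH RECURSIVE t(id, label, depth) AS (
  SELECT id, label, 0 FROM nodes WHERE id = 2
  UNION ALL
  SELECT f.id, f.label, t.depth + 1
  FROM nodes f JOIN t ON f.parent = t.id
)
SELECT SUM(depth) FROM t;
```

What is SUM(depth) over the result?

13

Base: id=2 (n23) at depth 0.
Iteration 1: rows with parent in {2} -> n7 (id 3, depth 1), n35 (id 6, depth 1), n24 (id 7, depth 1), n21 (id 9, depth 1), n4 (id 10, depth 1).
Iteration 2: rows with parent in {3,6,7,9,10} -> n22 (id 4, depth 2), n27 (id 8, depth 2), n1 (id 11, depth 2), n28 (id 12, depth 2).
Iteration 3: no rows with parent in {4,8,11,12}; recursion stops.
SUM(depth) = 0 + 1 + 1 + 1 + 1 + 1 + 2 + 2 + 2 + 2 = 13.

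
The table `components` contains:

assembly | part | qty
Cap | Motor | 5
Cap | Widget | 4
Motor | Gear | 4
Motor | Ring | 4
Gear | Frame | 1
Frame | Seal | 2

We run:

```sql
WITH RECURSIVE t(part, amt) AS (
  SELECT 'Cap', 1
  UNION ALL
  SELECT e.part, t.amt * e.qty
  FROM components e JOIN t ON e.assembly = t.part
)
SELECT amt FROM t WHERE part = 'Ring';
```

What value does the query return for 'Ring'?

Base: (Cap, amt=1).
Iteration 1: components of {Cap} -> Motor = 1*5 = 5, Widget = 1*4 = 4.
Iteration 2: components of {Motor,Widget} -> Gear = 5*4 = 20, Ring = 5*4 = 20.
Iteration 3: components of {Gear,Ring} -> Frame = 20*1 = 20.
Iteration 4: components of {Frame} -> Seal = 20*2 = 40.
Iteration 5: no further components; recursion stops.

20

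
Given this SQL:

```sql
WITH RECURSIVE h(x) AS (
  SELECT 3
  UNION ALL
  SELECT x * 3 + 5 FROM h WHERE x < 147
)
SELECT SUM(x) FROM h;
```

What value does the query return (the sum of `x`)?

653

Base: x=3.
Iteration 1: 3 < 147 holds -> x = 3 * 3 + 5 = 14.
Iteration 2: 14 < 147 holds -> x = 14 * 3 + 5 = 47.
Iteration 3: 47 < 147 holds -> x = 47 * 3 + 5 = 146.
Iteration 4: 146 < 147 holds -> x = 146 * 3 + 5 = 443.
Iteration 5: 443 < 147 fails; recursion stops.
SUM(x) = 3 + 14 + 47 + 146 + 443 = 653.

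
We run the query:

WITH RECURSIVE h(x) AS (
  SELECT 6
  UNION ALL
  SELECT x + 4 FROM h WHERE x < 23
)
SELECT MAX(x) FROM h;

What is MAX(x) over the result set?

26

Base: x=6.
Iteration 1: 6 < 23 holds -> x = 6 + 4 = 10.
Iteration 2: 10 < 23 holds -> x = 10 + 4 = 14.
Iteration 3: 14 < 23 holds -> x = 14 + 4 = 18.
Iteration 4: 18 < 23 holds -> x = 18 + 4 = 22.
Iteration 5: 22 < 23 holds -> x = 22 + 4 = 26.
Iteration 6: 26 < 23 fails; recursion stops.
x values: 6, 10, 14, 18, 22, 26; the maximum is 26.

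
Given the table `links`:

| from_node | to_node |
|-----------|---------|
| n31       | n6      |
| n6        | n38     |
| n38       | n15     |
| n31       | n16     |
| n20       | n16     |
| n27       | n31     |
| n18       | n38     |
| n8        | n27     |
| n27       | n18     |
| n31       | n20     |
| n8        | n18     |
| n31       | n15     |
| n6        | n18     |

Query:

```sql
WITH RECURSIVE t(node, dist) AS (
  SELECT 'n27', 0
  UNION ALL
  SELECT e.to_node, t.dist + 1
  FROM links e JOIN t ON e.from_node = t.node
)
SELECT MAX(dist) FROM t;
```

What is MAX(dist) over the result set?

Base: (n27, dist=0).
Iteration 1: edges from {n27} -> (n18, dist=1), (n31, dist=1).
Iteration 2: edges from {n18,n31} -> (n15, dist=2), (n16, dist=2), (n20, dist=2), (n38, dist=2), (n6, dist=2).
Iteration 3: edges from {n15,n16,n20,n38,n6} -> (n15, dist=3), (n16, dist=3), (n18, dist=3), (n38, dist=3).
Iteration 4: edges from {n15,n16,n18,n38} -> (n15, dist=4), (n38, dist=4).
Iteration 5: edges from {n15,n38} -> (n15, dist=5).
Iteration 6: no outgoing edges from {n15}; recursion stops.
dist values: 0, 1, 1, 2, 2, 2, 2, 2, 3, 3, 3, 3, 4, 4, 5; the maximum is 5.

5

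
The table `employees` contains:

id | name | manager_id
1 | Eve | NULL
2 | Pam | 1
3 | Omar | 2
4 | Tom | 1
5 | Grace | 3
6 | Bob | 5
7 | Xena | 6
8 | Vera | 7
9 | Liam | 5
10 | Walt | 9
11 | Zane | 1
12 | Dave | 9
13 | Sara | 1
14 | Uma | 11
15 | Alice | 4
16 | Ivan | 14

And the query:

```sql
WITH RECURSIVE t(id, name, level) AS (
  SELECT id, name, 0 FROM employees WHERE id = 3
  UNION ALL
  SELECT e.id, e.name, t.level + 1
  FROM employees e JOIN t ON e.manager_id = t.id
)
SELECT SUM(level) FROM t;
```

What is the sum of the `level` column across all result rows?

Base: id=3 (Omar) at level 0.
Iteration 1: rows with manager_id in {3} -> Grace (id 5, level 1).
Iteration 2: rows with manager_id in {5} -> Bob (id 6, level 2), Liam (id 9, level 2).
Iteration 3: rows with manager_id in {6,9} -> Xena (id 7, level 3), Walt (id 10, level 3), Dave (id 12, level 3).
Iteration 4: rows with manager_id in {7,10,12} -> Vera (id 8, level 4).
Iteration 5: no rows with manager_id in {8}; recursion stops.
SUM(level) = 0 + 1 + 2 + 2 + 3 + 3 + 3 + 4 = 18.

18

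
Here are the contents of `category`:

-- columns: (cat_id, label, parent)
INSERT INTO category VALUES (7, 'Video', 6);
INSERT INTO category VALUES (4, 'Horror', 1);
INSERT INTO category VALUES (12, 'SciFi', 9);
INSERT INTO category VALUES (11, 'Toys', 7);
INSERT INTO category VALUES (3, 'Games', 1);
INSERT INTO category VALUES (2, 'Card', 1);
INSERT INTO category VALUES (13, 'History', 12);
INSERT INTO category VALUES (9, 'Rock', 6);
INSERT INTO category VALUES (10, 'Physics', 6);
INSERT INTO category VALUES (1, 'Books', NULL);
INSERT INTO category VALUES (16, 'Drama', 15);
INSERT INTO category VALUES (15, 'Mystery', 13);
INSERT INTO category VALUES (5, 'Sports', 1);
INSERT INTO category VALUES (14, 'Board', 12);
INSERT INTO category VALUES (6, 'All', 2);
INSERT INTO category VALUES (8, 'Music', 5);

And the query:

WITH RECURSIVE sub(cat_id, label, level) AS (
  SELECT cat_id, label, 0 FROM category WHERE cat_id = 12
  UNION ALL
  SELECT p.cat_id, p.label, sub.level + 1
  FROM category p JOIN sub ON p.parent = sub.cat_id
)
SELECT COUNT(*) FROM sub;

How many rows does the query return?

Base: cat_id=12 (SciFi) at level 0.
Iteration 1: rows with parent in {12} -> History (id 13, level 1), Board (id 14, level 1).
Iteration 2: rows with parent in {13,14} -> Mystery (id 15, level 2).
Iteration 3: rows with parent in {15} -> Drama (id 16, level 3).
Iteration 4: no rows with parent in {16}; recursion stops.
Total rows emitted: 5.

5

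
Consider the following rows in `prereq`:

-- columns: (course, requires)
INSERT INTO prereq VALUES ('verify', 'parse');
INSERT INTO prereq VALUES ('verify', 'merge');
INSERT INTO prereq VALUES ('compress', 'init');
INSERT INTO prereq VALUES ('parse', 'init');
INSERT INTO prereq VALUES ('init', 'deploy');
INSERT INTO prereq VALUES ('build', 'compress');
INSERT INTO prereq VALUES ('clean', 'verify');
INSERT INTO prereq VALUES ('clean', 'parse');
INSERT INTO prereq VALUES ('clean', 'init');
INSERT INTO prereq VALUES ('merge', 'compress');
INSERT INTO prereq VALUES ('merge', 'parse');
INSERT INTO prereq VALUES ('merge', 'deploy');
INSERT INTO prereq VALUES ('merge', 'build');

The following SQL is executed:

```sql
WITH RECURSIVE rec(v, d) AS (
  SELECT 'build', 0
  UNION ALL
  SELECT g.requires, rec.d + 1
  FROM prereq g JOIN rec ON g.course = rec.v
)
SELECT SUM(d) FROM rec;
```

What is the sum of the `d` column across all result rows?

Base: (build, d=0).
Iteration 1: edges from {build} -> (compress, d=1).
Iteration 2: edges from {compress} -> (init, d=2).
Iteration 3: edges from {init} -> (deploy, d=3).
Iteration 4: no outgoing edges from {deploy}; recursion stops.
SUM(d) = 0 + 1 + 2 + 3 = 6.

6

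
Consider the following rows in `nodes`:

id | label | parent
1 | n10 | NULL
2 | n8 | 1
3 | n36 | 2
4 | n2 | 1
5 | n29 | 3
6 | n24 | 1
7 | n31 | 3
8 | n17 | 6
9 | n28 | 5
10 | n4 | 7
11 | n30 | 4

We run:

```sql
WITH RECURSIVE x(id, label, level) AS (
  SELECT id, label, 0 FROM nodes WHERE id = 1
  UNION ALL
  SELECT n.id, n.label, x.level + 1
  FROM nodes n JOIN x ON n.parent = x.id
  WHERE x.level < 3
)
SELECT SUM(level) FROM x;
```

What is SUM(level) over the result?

Base: id=1 (n10) at level 0.
Iteration 1: rows with parent in {1} -> n8 (id 2, level 1), n2 (id 4, level 1), n24 (id 6, level 1).
Iteration 2: rows with parent in {2,4,6} -> n36 (id 3, level 2), n17 (id 8, level 2), n30 (id 11, level 2).
Iteration 3: rows with parent in {3,8,11} -> n29 (id 5, level 3), n31 (id 7, level 3).
Iteration 4: level < 3 fails for all current rows; recursion stops.
SUM(level) = 0 + 1 + 1 + 1 + 2 + 2 + 2 + 3 + 3 = 15.

15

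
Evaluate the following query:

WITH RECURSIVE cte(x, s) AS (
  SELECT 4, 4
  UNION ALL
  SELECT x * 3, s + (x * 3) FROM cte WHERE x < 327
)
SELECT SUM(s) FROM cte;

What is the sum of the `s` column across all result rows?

2172

Base: x=4, s=4.
Iteration 1: 4 < 327 holds -> x = 4 * 3 = 12, s = 4 + 12 = 16.
Iteration 2: 12 < 327 holds -> x = 12 * 3 = 36, s = 16 + 36 = 52.
Iteration 3: 36 < 327 holds -> x = 36 * 3 = 108, s = 52 + 108 = 160.
Iteration 4: 108 < 327 holds -> x = 108 * 3 = 324, s = 160 + 324 = 484.
Iteration 5: 324 < 327 holds -> x = 324 * 3 = 972, s = 484 + 972 = 1456.
Iteration 6: 972 < 327 fails; recursion stops.
SUM(s) = 4 + 16 + 52 + 160 + 484 + 1456 = 2172.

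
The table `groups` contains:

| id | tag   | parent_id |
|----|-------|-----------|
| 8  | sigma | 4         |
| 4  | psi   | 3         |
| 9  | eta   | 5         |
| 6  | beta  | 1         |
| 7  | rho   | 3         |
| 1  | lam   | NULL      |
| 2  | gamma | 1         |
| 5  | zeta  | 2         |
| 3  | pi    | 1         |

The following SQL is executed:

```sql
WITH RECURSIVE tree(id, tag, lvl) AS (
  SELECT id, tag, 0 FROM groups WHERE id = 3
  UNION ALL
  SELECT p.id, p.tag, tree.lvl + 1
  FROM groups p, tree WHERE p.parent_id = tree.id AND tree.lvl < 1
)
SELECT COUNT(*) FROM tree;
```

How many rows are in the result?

Base: id=3 (pi) at lvl 0.
Iteration 1: rows with parent_id in {3} -> psi (id 4, lvl 1), rho (id 7, lvl 1).
Iteration 2: lvl < 1 fails for all current rows; recursion stops.
Total rows emitted: 3.

3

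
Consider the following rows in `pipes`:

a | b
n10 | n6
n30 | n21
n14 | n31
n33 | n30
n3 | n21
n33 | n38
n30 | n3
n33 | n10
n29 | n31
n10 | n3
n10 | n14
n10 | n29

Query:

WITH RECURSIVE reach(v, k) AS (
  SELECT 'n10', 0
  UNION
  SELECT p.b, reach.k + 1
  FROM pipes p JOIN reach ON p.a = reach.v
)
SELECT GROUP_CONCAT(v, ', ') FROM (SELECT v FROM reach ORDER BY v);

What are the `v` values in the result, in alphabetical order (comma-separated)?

Base: (n10, k=0).
Iteration 1: edges from {n10} -> (n14, k=1), (n29, k=1), (n3, k=1), (n6, k=1).
Iteration 2: edges from {n14,n29,n3,n6} -> (n21, k=2), (n31, k=2). [UNION drops 1 duplicate row(s)]
Iteration 3: no outgoing edges from {n21,n31}; recursion stops.

n10, n14, n21, n29, n3, n31, n6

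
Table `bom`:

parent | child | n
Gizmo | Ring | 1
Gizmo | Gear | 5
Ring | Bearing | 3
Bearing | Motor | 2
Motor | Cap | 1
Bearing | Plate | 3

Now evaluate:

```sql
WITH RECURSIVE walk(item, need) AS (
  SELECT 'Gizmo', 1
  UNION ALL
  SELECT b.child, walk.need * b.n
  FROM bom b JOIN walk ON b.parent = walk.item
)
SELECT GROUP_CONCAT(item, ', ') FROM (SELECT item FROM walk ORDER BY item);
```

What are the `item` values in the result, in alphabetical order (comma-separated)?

Bearing, Cap, Gear, Gizmo, Motor, Plate, Ring

Base: (Gizmo, need=1).
Iteration 1: components of {Gizmo} -> Gear = 1*5 = 5, Ring = 1*1 = 1.
Iteration 2: components of {Gear,Ring} -> Bearing = 1*3 = 3.
Iteration 3: components of {Bearing} -> Motor = 3*2 = 6, Plate = 3*3 = 9.
Iteration 4: components of {Motor,Plate} -> Cap = 6*1 = 6.
Iteration 5: no further components; recursion stops.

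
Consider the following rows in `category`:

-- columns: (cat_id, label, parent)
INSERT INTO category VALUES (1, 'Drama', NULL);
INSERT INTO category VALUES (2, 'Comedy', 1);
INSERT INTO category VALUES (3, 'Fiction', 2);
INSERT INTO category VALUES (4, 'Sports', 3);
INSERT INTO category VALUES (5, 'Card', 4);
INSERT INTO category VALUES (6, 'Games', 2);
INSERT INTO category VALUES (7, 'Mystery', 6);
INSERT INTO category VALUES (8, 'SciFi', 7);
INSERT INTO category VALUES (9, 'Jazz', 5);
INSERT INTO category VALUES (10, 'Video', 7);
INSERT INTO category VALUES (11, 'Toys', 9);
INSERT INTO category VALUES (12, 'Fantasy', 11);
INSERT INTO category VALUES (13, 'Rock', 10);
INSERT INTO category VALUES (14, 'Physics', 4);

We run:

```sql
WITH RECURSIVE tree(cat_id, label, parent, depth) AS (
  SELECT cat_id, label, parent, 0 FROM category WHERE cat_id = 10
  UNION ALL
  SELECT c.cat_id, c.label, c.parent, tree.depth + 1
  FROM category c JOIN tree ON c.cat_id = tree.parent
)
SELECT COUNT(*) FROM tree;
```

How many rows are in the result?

5

Base: cat_id=10 (Video), parent=7, depth 0.
Iteration 1: join on cat_id=7 -> Mystery (id 7, parent=6, depth 1).
Iteration 2: join on cat_id=6 -> Games (id 6, parent=2, depth 2).
Iteration 3: join on cat_id=2 -> Comedy (id 2, parent=1, depth 3).
Iteration 4: join on cat_id=1 -> Drama (id 1, parent=NULL, depth 4).
Iteration 5: parent is NULL; no match; recursion stops.
Total rows emitted: 5.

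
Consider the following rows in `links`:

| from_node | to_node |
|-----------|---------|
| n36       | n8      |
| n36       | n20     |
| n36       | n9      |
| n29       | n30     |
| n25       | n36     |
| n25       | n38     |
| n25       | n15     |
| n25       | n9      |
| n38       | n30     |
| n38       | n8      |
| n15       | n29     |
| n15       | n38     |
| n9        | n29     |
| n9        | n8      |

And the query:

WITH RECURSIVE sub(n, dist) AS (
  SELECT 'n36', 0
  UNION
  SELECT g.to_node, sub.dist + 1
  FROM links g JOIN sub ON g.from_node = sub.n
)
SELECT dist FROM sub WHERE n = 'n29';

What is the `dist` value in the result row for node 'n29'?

Base: (n36, dist=0).
Iteration 1: edges from {n36} -> (n20, dist=1), (n8, dist=1), (n9, dist=1).
Iteration 2: edges from {n20,n8,n9} -> (n29, dist=2), (n8, dist=2).
Iteration 3: edges from {n29,n8} -> (n30, dist=3).
Iteration 4: no outgoing edges from {n30}; recursion stops.

2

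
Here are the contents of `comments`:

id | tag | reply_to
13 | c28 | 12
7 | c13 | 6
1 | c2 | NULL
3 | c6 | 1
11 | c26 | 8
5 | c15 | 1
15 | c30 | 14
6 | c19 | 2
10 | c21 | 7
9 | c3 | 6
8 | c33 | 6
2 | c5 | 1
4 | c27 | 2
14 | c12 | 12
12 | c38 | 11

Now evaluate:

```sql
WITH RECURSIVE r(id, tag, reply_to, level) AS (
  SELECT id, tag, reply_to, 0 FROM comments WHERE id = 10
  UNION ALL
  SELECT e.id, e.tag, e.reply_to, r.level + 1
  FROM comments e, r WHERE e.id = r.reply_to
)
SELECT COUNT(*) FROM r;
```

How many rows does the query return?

Base: id=10 (c21), reply_to=7, level 0.
Iteration 1: join on id=7 -> c13 (id 7, reply_to=6, level 1).
Iteration 2: join on id=6 -> c19 (id 6, reply_to=2, level 2).
Iteration 3: join on id=2 -> c5 (id 2, reply_to=1, level 3).
Iteration 4: join on id=1 -> c2 (id 1, reply_to=NULL, level 4).
Iteration 5: reply_to is NULL; no match; recursion stops.
Total rows emitted: 5.

5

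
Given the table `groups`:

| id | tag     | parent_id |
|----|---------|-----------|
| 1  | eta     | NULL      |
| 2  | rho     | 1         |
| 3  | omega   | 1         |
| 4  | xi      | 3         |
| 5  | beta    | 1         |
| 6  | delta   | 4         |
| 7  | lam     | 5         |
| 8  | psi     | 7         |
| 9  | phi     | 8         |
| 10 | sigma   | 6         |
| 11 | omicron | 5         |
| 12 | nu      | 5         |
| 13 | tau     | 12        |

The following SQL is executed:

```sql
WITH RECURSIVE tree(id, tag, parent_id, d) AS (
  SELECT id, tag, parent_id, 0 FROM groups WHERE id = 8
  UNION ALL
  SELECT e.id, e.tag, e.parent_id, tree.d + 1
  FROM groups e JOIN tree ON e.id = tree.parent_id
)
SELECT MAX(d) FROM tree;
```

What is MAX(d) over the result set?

3

Base: id=8 (psi), parent_id=7, d 0.
Iteration 1: join on id=7 -> lam (id 7, parent_id=5, d 1).
Iteration 2: join on id=5 -> beta (id 5, parent_id=1, d 2).
Iteration 3: join on id=1 -> eta (id 1, parent_id=NULL, d 3).
Iteration 4: parent_id is NULL; no match; recursion stops.
d values: 0, 1, 2, 3; the maximum is 3.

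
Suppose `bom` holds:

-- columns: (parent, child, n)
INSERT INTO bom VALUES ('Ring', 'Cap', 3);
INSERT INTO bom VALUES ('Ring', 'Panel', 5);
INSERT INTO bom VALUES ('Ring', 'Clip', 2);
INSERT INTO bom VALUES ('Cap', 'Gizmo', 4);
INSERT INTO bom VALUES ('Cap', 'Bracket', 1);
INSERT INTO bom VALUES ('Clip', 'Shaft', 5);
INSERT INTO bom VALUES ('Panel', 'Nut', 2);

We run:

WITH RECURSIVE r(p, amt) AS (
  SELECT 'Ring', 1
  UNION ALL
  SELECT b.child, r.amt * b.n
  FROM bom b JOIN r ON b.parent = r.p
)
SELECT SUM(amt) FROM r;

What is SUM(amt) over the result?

46

Base: (Ring, amt=1).
Iteration 1: components of {Ring} -> Cap = 1*3 = 3, Clip = 1*2 = 2, Panel = 1*5 = 5.
Iteration 2: components of {Cap,Clip,Panel} -> Bracket = 3*1 = 3, Gizmo = 3*4 = 12, Nut = 5*2 = 10, Shaft = 2*5 = 10.
Iteration 3: no further components; recursion stops.
SUM(amt) = 1 + 3 + 5 + 2 + 12 + 3 + 10 + 10 = 46.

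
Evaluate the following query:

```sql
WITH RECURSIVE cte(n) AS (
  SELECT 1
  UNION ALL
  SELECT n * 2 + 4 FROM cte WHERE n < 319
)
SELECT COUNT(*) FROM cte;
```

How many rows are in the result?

Base: n=1.
Iteration 1: 1 < 319 holds -> n = 1 * 2 + 4 = 6.
Iteration 2: 6 < 319 holds -> n = 6 * 2 + 4 = 16.
Iteration 3: 16 < 319 holds -> n = 16 * 2 + 4 = 36.
Iteration 4: 36 < 319 holds -> n = 36 * 2 + 4 = 76.
Iteration 5: 76 < 319 holds -> n = 76 * 2 + 4 = 156.
Iteration 6: 156 < 319 holds -> n = 156 * 2 + 4 = 316.
Iteration 7: 316 < 319 holds -> n = 316 * 2 + 4 = 636.
Iteration 8: 636 < 319 fails; recursion stops.
Total rows emitted: 8.

8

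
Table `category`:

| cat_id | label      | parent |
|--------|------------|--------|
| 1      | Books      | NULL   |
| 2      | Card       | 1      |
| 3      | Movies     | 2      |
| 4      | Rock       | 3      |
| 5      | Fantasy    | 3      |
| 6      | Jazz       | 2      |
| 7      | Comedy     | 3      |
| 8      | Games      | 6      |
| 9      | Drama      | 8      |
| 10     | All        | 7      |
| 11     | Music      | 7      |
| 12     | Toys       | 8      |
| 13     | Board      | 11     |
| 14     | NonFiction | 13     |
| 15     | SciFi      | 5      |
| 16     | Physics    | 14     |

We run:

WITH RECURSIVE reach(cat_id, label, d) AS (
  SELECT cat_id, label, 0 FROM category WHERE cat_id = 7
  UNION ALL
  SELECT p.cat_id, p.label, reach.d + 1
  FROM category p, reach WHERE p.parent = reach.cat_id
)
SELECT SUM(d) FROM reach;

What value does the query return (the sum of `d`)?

11

Base: cat_id=7 (Comedy) at d 0.
Iteration 1: rows with parent in {7} -> All (id 10, d 1), Music (id 11, d 1).
Iteration 2: rows with parent in {10,11} -> Board (id 13, d 2).
Iteration 3: rows with parent in {13} -> NonFiction (id 14, d 3).
Iteration 4: rows with parent in {14} -> Physics (id 16, d 4).
Iteration 5: no rows with parent in {16}; recursion stops.
SUM(d) = 0 + 1 + 1 + 2 + 3 + 4 = 11.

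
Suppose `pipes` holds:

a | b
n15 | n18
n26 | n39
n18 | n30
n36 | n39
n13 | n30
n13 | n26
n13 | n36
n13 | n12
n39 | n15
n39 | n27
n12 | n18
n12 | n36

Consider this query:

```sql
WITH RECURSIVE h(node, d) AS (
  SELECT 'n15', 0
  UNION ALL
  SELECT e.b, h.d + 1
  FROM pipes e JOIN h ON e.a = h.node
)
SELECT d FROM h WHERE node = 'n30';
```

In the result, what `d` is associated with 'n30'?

Base: (n15, d=0).
Iteration 1: edges from {n15} -> (n18, d=1).
Iteration 2: edges from {n18} -> (n30, d=2).
Iteration 3: no outgoing edges from {n30}; recursion stops.

2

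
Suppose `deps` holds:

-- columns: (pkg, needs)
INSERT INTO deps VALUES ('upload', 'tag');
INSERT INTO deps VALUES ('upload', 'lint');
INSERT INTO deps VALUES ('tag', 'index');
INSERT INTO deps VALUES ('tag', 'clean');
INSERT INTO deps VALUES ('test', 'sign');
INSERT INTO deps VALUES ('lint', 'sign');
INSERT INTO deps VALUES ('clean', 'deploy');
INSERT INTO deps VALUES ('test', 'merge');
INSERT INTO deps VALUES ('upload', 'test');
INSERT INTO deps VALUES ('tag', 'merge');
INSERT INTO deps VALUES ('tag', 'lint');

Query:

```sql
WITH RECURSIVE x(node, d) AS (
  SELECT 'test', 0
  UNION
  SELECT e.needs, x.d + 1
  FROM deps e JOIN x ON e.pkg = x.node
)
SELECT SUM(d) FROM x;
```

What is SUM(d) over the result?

Base: (test, d=0).
Iteration 1: edges from {test} -> (merge, d=1), (sign, d=1).
Iteration 2: no outgoing edges from {merge,sign}; recursion stops.
SUM(d) = 0 + 1 + 1 = 2.

2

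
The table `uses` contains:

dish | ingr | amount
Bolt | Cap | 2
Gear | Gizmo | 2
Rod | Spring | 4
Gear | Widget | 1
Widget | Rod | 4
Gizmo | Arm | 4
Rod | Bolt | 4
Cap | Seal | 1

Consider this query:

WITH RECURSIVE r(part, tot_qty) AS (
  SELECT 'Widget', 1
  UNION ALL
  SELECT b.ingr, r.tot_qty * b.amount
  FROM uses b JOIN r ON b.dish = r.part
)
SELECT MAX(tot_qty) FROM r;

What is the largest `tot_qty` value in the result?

Base: (Widget, tot_qty=1).
Iteration 1: components of {Widget} -> Rod = 1*4 = 4.
Iteration 2: components of {Rod} -> Bolt = 4*4 = 16, Spring = 4*4 = 16.
Iteration 3: components of {Bolt,Spring} -> Cap = 16*2 = 32.
Iteration 4: components of {Cap} -> Seal = 32*1 = 32.
Iteration 5: no further components; recursion stops.
tot_qty values: 1, 4, 16, 16, 32, 32; the maximum is 32.

32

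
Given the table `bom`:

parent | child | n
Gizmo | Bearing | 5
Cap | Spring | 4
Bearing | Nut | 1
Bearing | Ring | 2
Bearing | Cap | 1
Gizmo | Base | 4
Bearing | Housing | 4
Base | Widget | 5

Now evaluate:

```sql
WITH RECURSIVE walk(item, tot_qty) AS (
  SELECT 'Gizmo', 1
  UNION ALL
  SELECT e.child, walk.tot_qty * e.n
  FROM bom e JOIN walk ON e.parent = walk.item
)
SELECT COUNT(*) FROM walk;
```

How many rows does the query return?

Base: (Gizmo, tot_qty=1).
Iteration 1: components of {Gizmo} -> Base = 1*4 = 4, Bearing = 1*5 = 5.
Iteration 2: components of {Base,Bearing} -> Cap = 5*1 = 5, Housing = 5*4 = 20, Nut = 5*1 = 5, Ring = 5*2 = 10, Widget = 4*5 = 20.
Iteration 3: components of {Cap,Housing,Nut,Ring,Widget} -> Spring = 5*4 = 20.
Iteration 4: no further components; recursion stops.
Total rows emitted: 9.

9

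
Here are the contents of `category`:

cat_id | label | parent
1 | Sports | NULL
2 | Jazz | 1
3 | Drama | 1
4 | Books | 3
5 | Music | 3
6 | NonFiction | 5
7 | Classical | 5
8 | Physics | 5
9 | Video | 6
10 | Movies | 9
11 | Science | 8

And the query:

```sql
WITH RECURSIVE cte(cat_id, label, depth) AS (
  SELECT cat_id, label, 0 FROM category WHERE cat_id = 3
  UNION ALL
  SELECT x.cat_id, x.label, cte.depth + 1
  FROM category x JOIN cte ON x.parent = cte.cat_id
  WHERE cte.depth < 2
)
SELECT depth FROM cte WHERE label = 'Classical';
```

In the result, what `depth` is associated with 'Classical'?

Base: cat_id=3 (Drama) at depth 0.
Iteration 1: rows with parent in {3} -> Books (id 4, depth 1), Music (id 5, depth 1).
Iteration 2: rows with parent in {4,5} -> NonFiction (id 6, depth 2), Classical (id 7, depth 2), Physics (id 8, depth 2).
Iteration 3: depth < 2 fails for all current rows; recursion stops.

2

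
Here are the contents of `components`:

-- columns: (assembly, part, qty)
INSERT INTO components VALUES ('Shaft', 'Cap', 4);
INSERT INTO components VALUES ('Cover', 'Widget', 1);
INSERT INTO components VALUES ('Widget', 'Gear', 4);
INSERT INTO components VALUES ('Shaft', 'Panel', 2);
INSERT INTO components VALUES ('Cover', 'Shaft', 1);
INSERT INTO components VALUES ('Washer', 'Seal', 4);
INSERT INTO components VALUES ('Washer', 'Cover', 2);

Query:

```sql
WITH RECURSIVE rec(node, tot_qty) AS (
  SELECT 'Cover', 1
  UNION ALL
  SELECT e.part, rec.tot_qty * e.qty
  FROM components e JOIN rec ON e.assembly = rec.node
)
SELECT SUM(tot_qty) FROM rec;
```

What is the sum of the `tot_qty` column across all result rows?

Base: (Cover, tot_qty=1).
Iteration 1: components of {Cover} -> Shaft = 1*1 = 1, Widget = 1*1 = 1.
Iteration 2: components of {Shaft,Widget} -> Cap = 1*4 = 4, Gear = 1*4 = 4, Panel = 1*2 = 2.
Iteration 3: no further components; recursion stops.
SUM(tot_qty) = 1 + 1 + 1 + 4 + 4 + 2 = 13.

13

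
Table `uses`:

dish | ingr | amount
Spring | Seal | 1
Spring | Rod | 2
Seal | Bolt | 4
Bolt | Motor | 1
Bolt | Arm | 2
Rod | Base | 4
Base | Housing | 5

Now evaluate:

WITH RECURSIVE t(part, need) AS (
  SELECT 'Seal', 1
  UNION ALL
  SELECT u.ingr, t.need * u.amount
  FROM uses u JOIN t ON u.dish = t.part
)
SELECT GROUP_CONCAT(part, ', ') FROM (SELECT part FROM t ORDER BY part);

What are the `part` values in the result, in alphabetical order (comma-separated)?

Base: (Seal, need=1).
Iteration 1: components of {Seal} -> Bolt = 1*4 = 4.
Iteration 2: components of {Bolt} -> Arm = 4*2 = 8, Motor = 4*1 = 4.
Iteration 3: no further components; recursion stops.

Arm, Bolt, Motor, Seal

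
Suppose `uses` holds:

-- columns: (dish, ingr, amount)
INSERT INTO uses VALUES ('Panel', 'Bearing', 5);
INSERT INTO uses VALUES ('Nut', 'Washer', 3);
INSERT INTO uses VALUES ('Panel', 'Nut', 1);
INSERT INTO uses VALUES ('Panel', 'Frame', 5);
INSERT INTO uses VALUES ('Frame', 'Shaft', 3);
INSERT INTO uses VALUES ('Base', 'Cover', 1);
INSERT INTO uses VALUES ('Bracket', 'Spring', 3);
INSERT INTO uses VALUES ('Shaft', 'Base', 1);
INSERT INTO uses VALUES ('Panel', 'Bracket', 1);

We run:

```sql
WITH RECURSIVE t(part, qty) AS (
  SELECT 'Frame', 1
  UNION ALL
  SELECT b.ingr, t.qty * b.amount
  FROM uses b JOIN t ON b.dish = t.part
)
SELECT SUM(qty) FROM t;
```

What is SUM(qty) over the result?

Base: (Frame, qty=1).
Iteration 1: components of {Frame} -> Shaft = 1*3 = 3.
Iteration 2: components of {Shaft} -> Base = 3*1 = 3.
Iteration 3: components of {Base} -> Cover = 3*1 = 3.
Iteration 4: no further components; recursion stops.
SUM(qty) = 1 + 3 + 3 + 3 = 10.

10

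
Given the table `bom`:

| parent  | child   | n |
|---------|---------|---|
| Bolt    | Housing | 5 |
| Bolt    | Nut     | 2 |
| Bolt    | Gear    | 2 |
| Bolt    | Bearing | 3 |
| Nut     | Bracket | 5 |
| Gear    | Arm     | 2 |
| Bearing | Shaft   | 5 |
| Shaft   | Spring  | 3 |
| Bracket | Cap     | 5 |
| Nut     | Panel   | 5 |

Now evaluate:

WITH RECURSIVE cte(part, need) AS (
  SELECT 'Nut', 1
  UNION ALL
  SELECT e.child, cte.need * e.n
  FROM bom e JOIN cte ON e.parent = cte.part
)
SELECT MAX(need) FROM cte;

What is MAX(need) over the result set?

Base: (Nut, need=1).
Iteration 1: components of {Nut} -> Bracket = 1*5 = 5, Panel = 1*5 = 5.
Iteration 2: components of {Bracket,Panel} -> Cap = 5*5 = 25.
Iteration 3: no further components; recursion stops.
need values: 1, 5, 5, 25; the maximum is 25.

25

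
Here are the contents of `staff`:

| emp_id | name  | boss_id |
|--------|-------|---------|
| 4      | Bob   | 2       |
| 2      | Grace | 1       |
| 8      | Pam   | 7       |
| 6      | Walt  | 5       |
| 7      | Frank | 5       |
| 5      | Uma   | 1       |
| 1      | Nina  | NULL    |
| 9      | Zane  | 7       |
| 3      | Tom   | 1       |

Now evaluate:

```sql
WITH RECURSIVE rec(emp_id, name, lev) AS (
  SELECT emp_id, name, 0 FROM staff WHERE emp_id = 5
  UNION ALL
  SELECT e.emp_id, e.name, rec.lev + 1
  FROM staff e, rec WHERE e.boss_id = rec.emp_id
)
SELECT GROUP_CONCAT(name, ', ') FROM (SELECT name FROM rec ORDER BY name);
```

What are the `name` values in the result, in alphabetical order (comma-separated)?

Base: emp_id=5 (Uma) at lev 0.
Iteration 1: rows with boss_id in {5} -> Walt (id 6, lev 1), Frank (id 7, lev 1).
Iteration 2: rows with boss_id in {6,7} -> Pam (id 8, lev 2), Zane (id 9, lev 2).
Iteration 3: no rows with boss_id in {8,9}; recursion stops.

Frank, Pam, Uma, Walt, Zane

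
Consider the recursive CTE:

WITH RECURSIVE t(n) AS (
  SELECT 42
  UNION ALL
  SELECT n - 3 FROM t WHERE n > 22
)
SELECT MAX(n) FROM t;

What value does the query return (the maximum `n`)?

Base: n=42.
Iteration 1: 42 > 22 holds -> n = 42 - 3 = 39.
Iteration 2: 39 > 22 holds -> n = 39 - 3 = 36.
Iteration 3: 36 > 22 holds -> n = 36 - 3 = 33.
Iteration 4: 33 > 22 holds -> n = 33 - 3 = 30.
Iteration 5: 30 > 22 holds -> n = 30 - 3 = 27.
Iteration 6: 27 > 22 holds -> n = 27 - 3 = 24.
Iteration 7: 24 > 22 holds -> n = 24 - 3 = 21.
Iteration 8: 21 > 22 fails; recursion stops.
n values: 42, 39, 36, 33, 30, 27, 24, 21; the maximum is 42.

42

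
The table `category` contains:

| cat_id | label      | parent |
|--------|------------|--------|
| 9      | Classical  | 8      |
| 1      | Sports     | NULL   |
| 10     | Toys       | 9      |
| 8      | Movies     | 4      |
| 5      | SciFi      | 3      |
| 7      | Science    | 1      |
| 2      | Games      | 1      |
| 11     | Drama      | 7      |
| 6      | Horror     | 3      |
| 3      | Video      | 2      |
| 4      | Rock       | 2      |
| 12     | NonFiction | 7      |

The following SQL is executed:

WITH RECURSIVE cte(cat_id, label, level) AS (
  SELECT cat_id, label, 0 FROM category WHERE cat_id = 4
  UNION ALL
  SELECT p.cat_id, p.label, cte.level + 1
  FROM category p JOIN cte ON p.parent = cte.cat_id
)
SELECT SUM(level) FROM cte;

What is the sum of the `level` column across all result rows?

6

Base: cat_id=4 (Rock) at level 0.
Iteration 1: rows with parent in {4} -> Movies (id 8, level 1).
Iteration 2: rows with parent in {8} -> Classical (id 9, level 2).
Iteration 3: rows with parent in {9} -> Toys (id 10, level 3).
Iteration 4: no rows with parent in {10}; recursion stops.
SUM(level) = 0 + 1 + 2 + 3 = 6.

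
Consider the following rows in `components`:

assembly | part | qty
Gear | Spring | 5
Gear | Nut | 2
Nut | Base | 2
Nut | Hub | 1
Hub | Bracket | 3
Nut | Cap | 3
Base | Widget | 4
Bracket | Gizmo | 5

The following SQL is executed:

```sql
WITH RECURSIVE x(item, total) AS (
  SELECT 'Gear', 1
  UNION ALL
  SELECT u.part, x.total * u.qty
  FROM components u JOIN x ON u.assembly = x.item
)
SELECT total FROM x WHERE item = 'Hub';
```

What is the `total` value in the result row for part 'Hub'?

2

Base: (Gear, total=1).
Iteration 1: components of {Gear} -> Nut = 1*2 = 2, Spring = 1*5 = 5.
Iteration 2: components of {Nut,Spring} -> Base = 2*2 = 4, Cap = 2*3 = 6, Hub = 2*1 = 2.
Iteration 3: components of {Base,Cap,Hub} -> Bracket = 2*3 = 6, Widget = 4*4 = 16.
Iteration 4: components of {Bracket,Widget} -> Gizmo = 6*5 = 30.
Iteration 5: no further components; recursion stops.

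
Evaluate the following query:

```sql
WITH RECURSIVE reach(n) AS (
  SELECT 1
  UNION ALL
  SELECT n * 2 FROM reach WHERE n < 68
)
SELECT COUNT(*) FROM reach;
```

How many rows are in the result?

8

Base: n=1.
Iteration 1: 1 < 68 holds -> n = 1 * 2 = 2.
Iteration 2: 2 < 68 holds -> n = 2 * 2 = 4.
Iteration 3: 4 < 68 holds -> n = 4 * 2 = 8.
Iteration 4: 8 < 68 holds -> n = 8 * 2 = 16.
Iteration 5: 16 < 68 holds -> n = 16 * 2 = 32.
Iteration 6: 32 < 68 holds -> n = 32 * 2 = 64.
Iteration 7: 64 < 68 holds -> n = 64 * 2 = 128.
Iteration 8: 128 < 68 fails; recursion stops.
Total rows emitted: 8.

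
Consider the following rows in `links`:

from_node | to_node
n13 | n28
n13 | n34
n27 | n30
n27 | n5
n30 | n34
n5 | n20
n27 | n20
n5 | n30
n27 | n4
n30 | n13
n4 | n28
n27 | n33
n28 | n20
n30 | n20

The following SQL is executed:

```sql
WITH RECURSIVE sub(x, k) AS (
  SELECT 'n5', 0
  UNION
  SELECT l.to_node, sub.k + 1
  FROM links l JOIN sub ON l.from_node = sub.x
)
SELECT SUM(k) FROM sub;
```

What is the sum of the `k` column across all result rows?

Base: (n5, k=0).
Iteration 1: edges from {n5} -> (n20, k=1), (n30, k=1).
Iteration 2: edges from {n20,n30} -> (n13, k=2), (n20, k=2), (n34, k=2).
Iteration 3: edges from {n13,n20,n34} -> (n28, k=3), (n34, k=3).
Iteration 4: edges from {n28,n34} -> (n20, k=4).
Iteration 5: no outgoing edges from {n20}; recursion stops.
SUM(k) = 0 + 1 + 1 + 2 + 2 + 2 + 3 + 3 + 4 = 18.

18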